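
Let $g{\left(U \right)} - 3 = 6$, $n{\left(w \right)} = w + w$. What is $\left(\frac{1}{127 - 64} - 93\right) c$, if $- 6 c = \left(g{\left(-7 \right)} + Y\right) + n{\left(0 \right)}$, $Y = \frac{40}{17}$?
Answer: $\frac{565297}{3213} \approx 175.94$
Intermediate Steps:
$n{\left(w \right)} = 2 w$
$g{\left(U \right)} = 9$ ($g{\left(U \right)} = 3 + 6 = 9$)
$Y = \frac{40}{17}$ ($Y = 40 \cdot \frac{1}{17} = \frac{40}{17} \approx 2.3529$)
$c = - \frac{193}{102}$ ($c = - \frac{\left(9 + \frac{40}{17}\right) + 2 \cdot 0}{6} = - \frac{\frac{193}{17} + 0}{6} = \left(- \frac{1}{6}\right) \frac{193}{17} = - \frac{193}{102} \approx -1.8922$)
$\left(\frac{1}{127 - 64} - 93\right) c = \left(\frac{1}{127 - 64} - 93\right) \left(- \frac{193}{102}\right) = \left(\frac{1}{63} - 93\right) \left(- \frac{193}{102}\right) = \left(- \frac{5858}{63}\right) \left(- \frac{193}{102}\right) = \frac{565297}{3213}$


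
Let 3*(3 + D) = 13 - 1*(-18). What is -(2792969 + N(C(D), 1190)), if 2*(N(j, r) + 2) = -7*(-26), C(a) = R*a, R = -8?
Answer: -2793058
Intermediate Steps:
D = 22/3 (D = -3 + (13 - 1*(-18))/3 = -3 + (13 + 18)/3 = -3 + (⅓)*31 = -3 + 31/3 = 22/3 ≈ 7.3333)
C(a) = -8*a
N(j, r) = 89 (N(j, r) = -2 + (-7*(-26))/2 = -2 + (½)*182 = -2 + 91 = 89)
-(2792969 + N(C(D), 1190)) = -(2792969 + 89) = -1*2793058 = -2793058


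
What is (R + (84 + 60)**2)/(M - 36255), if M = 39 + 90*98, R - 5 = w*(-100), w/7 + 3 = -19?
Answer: -12047/9132 ≈ -1.3192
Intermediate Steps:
w = -154 (w = -21 + 7*(-19) = -21 - 133 = -154)
R = 15405 (R = 5 - 154*(-100) = 5 + 15400 = 15405)
M = 8859 (M = 39 + 8820 = 8859)
(R + (84 + 60)**2)/(M - 36255) = (15405 + (84 + 60)**2)/(8859 - 36255) = (15405 + 144**2)/(-27396) = (15405 + 20736)*(-1/27396) = 36141*(-1/27396) = -12047/9132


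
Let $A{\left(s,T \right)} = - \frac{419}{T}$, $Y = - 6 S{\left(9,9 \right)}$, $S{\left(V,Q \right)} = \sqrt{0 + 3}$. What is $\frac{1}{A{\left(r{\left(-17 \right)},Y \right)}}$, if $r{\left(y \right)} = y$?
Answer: $\frac{6 \sqrt{3}}{419} \approx 0.024803$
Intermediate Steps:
$S{\left(V,Q \right)} = \sqrt{3}$
$Y = - 6 \sqrt{3} \approx -10.392$
$\frac{1}{A{\left(r{\left(-17 \right)},Y \right)}} = \frac{1}{\left(-419\right) \frac{1}{\left(-6\right) \sqrt{3}}} = \frac{1}{\left(-419\right) \left(- \frac{\sqrt{3}}{18}\right)} = \frac{1}{\frac{419}{18} \sqrt{3}} = \frac{6 \sqrt{3}}{419}$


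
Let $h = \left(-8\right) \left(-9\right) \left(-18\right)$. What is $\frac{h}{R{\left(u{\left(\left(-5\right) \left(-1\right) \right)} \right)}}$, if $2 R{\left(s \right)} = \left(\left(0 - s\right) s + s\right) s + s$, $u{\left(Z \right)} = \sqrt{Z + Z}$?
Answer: $\frac{2592}{71} + \frac{11664 \sqrt{10}}{355} \approx 140.41$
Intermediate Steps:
$u{\left(Z \right)} = \sqrt{2} \sqrt{Z}$ ($u{\left(Z \right)} = \sqrt{2 Z} = \sqrt{2} \sqrt{Z}$)
$R{\left(s \right)} = \frac{s}{2} + \frac{s \left(s - s^{2}\right)}{2}$ ($R{\left(s \right)} = \frac{\left(\left(0 - s\right) s + s\right) s + s}{2} = \frac{\left(- s s + s\right) s + s}{2} = \frac{\left(- s^{2} + s\right) s + s}{2} = \frac{\left(s - s^{2}\right) s + s}{2} = \frac{s \left(s - s^{2}\right) + s}{2} = \frac{s + s \left(s - s^{2}\right)}{2} = \frac{s}{2} + \frac{s \left(s - s^{2}\right)}{2}$)
$h = -1296$ ($h = 72 \left(-18\right) = -1296$)
$\frac{h}{R{\left(u{\left(\left(-5\right) \left(-1\right) \right)} \right)}} = - \frac{1296}{\frac{1}{2} \sqrt{2} \sqrt{\left(-5\right) \left(-1\right)} \left(1 + \sqrt{2} \sqrt{\left(-5\right) \left(-1\right)} - \left(\sqrt{2} \sqrt{\left(-5\right) \left(-1\right)}\right)^{2}\right)} = - \frac{1296}{\frac{1}{2} \sqrt{2} \sqrt{5} \left(1 + \sqrt{2} \sqrt{5} - \left(\sqrt{2} \sqrt{5}\right)^{2}\right)} = - \frac{1296}{\frac{1}{2} \sqrt{10} \left(1 + \sqrt{10} - \left(\sqrt{10}\right)^{2}\right)} = - \frac{1296}{\frac{1}{2} \sqrt{10} \left(1 + \sqrt{10} - 10\right)} = - \frac{1296}{\frac{1}{2} \sqrt{10} \left(-9 + \sqrt{10}\right)} = - 1296 \frac{\sqrt{10}}{5 \left(-9 + \sqrt{10}\right)} = - \frac{1296 \sqrt{10}}{5 \left(-9 + \sqrt{10}\right)}$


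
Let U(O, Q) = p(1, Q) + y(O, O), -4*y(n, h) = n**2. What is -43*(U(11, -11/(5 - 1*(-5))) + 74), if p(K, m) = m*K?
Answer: -36679/20 ≈ -1833.9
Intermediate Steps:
y(n, h) = -n**2/4
p(K, m) = K*m
U(O, Q) = Q - O**2/4 (U(O, Q) = 1*Q - O**2/4 = Q - O**2/4)
-43*(U(11, -11/(5 - 1*(-5))) + 74) = -43*((-11/(5 - 1*(-5)) - 1/4*11**2) + 74) = -43*((-11/(5 + 5) - 1/4*121) + 74) = -43*((-11/10 - 121/4) + 74) = -43*(-627/20 + 74) = -43*853/20 = -36679/20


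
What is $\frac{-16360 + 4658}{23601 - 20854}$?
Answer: $- \frac{11702}{2747} \approx -4.2599$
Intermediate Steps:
$\frac{-16360 + 4658}{23601 - 20854} = - \frac{11702}{2747}$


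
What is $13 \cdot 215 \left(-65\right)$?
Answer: $-181675$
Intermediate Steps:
$13 \cdot 215 \left(-65\right) = 2795 \left(-65\right) = -181675$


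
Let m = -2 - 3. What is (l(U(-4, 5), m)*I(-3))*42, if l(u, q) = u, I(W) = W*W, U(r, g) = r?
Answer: -1512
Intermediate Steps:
m = -5
I(W) = W²
(l(U(-4, 5), m)*I(-3))*42 = -4*(-3)²*42 = -4*9*42 = -36*42 = -1512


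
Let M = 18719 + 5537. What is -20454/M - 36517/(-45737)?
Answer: -24874123/554698336 ≈ -0.044843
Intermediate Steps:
M = 24256
-20454/M - 36517/(-45737) = -20454/24256 - 36517/(-45737) = -20454*1/24256 - 36517*(-1/45737) = -10227/12128 + 36517/45737 = -24874123/554698336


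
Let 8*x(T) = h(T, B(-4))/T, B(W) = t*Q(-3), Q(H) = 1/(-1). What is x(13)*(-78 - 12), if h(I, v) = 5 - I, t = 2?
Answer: 90/13 ≈ 6.9231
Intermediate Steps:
Q(H) = -1
B(W) = -2 (B(W) = 2*(-1) = -2)
x(T) = (5 - T)/(8*T) (x(T) = ((5 - T)/T)/8 = (5 - T)/(8*T))
x(13)*(-78 - 12) = ((⅛)*(5 - 1*13)/13)*(-78 - 12) = ((⅛)*(1/13)*(5 - 13))*(-90) = ((⅛)*(1/13)*(-8))*(-90) = -1/13*(-90) = 90/13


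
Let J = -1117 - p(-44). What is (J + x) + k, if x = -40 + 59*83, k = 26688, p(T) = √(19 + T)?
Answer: 30428 - 5*I ≈ 30428.0 - 5.0*I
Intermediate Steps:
J = -1117 - 5*I (J = -1117 - √(19 - 44) = -1117 - √(-25) = -1117 - 5*I ≈ -1117.0 - 5.0*I)
x = 4857 (x = -40 + 4897 = 4857)
(J + x) + k = ((-1117 - 5*I) + 4857) + 26688 = (3740 - 5*I) + 26688 = 30428 - 5*I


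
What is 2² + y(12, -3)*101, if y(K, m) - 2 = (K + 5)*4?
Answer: 7074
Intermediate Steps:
y(K, m) = 22 + 4*K (y(K, m) = 2 + (K + 5)*4 = 2 + (5 + K)*4 = 2 + (20 + 4*K) = 22 + 4*K)
2² + y(12, -3)*101 = 2² + (22 + 4*12)*101 = 4 + (22 + 48)*101 = 4 + 70*101 = 4 + 7070 = 7074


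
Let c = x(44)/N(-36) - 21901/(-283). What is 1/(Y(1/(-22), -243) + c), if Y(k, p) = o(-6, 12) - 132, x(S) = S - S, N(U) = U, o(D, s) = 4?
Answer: -283/14323 ≈ -0.019758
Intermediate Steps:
x(S) = 0
c = 21901/283 (c = 0/(-36) - 21901/(-283) = 0*(-1/36) - 21901*(-1/283) = 0 + 21901/283 = 21901/283 ≈ 77.389)
Y(k, p) = -128 (Y(k, p) = 4 - 132 = -128)
1/(Y(1/(-22), -243) + c) = 1/(-128 + 21901/283) = 1/(-14323/283) = -283/14323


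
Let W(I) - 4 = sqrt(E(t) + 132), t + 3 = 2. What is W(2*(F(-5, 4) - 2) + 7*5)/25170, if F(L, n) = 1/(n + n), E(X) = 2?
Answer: 2/12585 + sqrt(134)/25170 ≈ 0.00061883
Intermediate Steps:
t = -1 (t = -3 + 2 = -1)
F(L, n) = 1/(2*n)
W(I) = 4 + sqrt(134) (W(I) = 4 + sqrt(2 + 132) = 4 + sqrt(134))
W(2*(F(-5, 4) - 2) + 7*5)/25170 = (4 + sqrt(134))/25170 = (4 + sqrt(134))*(1/25170) = 2/12585 + sqrt(134)/25170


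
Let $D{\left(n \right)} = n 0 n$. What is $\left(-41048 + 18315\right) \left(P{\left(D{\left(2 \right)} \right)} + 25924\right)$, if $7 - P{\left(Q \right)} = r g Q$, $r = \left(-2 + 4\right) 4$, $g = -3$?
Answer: $-589489423$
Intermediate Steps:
$r = 8$ ($r = 2 \cdot 4 = 8$)
$D{\left(n \right)} = 0$ ($D{\left(n \right)} = 0 n = 0$)
$P{\left(Q \right)} = 7 + 24 Q$ ($P{\left(Q \right)} = 7 - 8 \left(-3\right) Q = 7 - - 24 Q = 7 + 24 Q$)
$\left(-41048 + 18315\right) \left(P{\left(D{\left(2 \right)} \right)} + 25924\right) = \left(-41048 + 18315\right) \left(\left(7 + 24 \cdot 0\right) + 25924\right) = - 22733 \left(\left(7 + 0\right) + 25924\right) = - 22733 \left(7 + 25924\right) = \left(-22733\right) 25931 = -589489423$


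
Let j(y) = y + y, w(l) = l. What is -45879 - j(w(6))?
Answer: -45891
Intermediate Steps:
j(y) = 2*y
-45879 - j(w(6)) = -45879 - 2*6 = -45879 - 1*12 = -45879 - 12 = -45891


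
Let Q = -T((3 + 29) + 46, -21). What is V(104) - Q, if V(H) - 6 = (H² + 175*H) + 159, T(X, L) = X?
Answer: 29259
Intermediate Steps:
V(H) = 165 + H² + 175*H (V(H) = 6 + ((H² + 175*H) + 159) = 6 + (159 + H² + 175*H) = 165 + H² + 175*H)
Q = -78 (Q = -((3 + 29) + 46) = -(32 + 46) = -1*78 = -78)
V(104) - Q = (165 + 104² + 175*104) - 1*(-78) = (165 + 10816 + 18200) + 78 = 29181 + 78 = 29259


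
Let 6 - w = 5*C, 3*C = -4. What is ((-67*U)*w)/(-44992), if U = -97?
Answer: -6499/3552 ≈ -1.8297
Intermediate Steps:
C = -4/3 (C = (⅓)*(-4) = -4/3 ≈ -1.3333)
w = 38/3 (w = 6 - 5*(-4)/3 = 6 - 1*(-20/3) = 6 + 20/3 = 38/3 ≈ 12.667)
((-67*U)*w)/(-44992) = (-67*(-97)*(38/3))/(-44992) = (6499*(38/3))*(-1/44992) = (246962/3)*(-1/44992) = -6499/3552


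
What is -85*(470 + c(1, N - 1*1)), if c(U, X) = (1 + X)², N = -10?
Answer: -48450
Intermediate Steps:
-85*(470 + c(1, N - 1*1)) = -85*(470 + (1 + (-10 - 1*1))²) = -85*(470 + (1 + (-10 - 1))²) = -85*(470 + (1 - 11)²) = -85*(470 + (-10)²) = -85*(470 + 100) = -85*570 = -48450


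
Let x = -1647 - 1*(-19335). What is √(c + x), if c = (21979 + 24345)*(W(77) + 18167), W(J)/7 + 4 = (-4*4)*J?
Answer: 2*√110197637 ≈ 20995.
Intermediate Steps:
x = 17688 (x = -1647 + 19335 = 17688)
W(J) = -28 - 112*J (W(J) = -28 + 7*((-4*4)*J) = -28 + 7*(-16*J) = -28 - 112*J)
c = 440772860 (c = (21979 + 24345)*((-28 - 112*77) + 18167) = 46324*((-28 - 8624) + 18167) = 46324*(-8652 + 18167) = 46324*9515 = 440772860)
√(c + x) = √(440772860 + 17688) = √440790548 = 2*√110197637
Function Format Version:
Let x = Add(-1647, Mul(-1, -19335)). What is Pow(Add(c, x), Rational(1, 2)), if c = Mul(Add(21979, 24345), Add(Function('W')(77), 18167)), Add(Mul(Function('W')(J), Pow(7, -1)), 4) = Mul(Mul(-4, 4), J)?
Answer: Mul(2, Pow(110197637, Rational(1, 2))) ≈ 20995.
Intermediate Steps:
x = 17688 (x = Add(-1647, 19335) = 17688)
Function('W')(J) = Add(-28, Mul(-112, J)) (Function('W')(J) = Add(-28, Mul(7, Mul(Mul(-4, 4), J))) = Add(-28, Mul(7, Mul(-16, J))) = Add(-28, Mul(-112, J)))
c = 440772860 (c = Mul(Add(21979, 24345), Add(Add(-28, Mul(-112, 77)), 18167)) = Mul(46324, Add(Add(-28, -8624), 18167)) = Mul(46324, Add(-8652, 18167)) = Mul(46324, 9515) = 440772860)
Pow(Add(c, x), Rational(1, 2)) = Pow(Add(440772860, 17688), Rational(1, 2)) = Pow(440790548, Rational(1, 2)) = Mul(2, Pow(110197637, Rational(1, 2)))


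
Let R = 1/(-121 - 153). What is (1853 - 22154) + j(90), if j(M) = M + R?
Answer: -5537815/274 ≈ -20211.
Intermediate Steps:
R = -1/274 (R = 1/(-274) = -1/274 ≈ -0.0036496)
j(M) = -1/274 + M (j(M) = M - 1/274 = -1/274 + M)
(1853 - 22154) + j(90) = (1853 - 22154) + (-1/274 + 90) = -20301 + 24659/274 = -5537815/274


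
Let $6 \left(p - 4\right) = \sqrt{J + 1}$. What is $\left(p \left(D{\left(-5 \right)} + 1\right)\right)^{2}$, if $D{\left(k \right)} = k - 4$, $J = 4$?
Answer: $\frac{9296}{9} + \frac{256 \sqrt{5}}{3} \approx 1223.7$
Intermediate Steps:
$D{\left(k \right)} = -4 + k$
$p = 4 + \frac{\sqrt{5}}{6}$ ($p = 4 + \frac{\sqrt{4 + 1}}{6} = 4 + \frac{\sqrt{5}}{6} \approx 4.3727$)
$\left(p \left(D{\left(-5 \right)} + 1\right)\right)^{2} = \left(\left(4 + \frac{\sqrt{5}}{6}\right) \left(\left(-4 - 5\right) + 1\right)\right)^{2} = \left(\left(4 + \frac{\sqrt{5}}{6}\right) \left(-9 + 1\right)\right)^{2} = \left(\left(4 + \frac{\sqrt{5}}{6}\right) \left(-8\right)\right)^{2} = \left(-32 - \frac{4 \sqrt{5}}{3}\right)^{2}$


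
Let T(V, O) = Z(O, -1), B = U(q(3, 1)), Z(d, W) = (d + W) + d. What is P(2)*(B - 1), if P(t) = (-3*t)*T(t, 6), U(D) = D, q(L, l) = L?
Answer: -132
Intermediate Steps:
Z(d, W) = W + 2*d (Z(d, W) = (W + d) + d = W + 2*d)
B = 3
T(V, O) = -1 + 2*O
P(t) = -33*t (P(t) = (-3*t)*(-1 + 2*6) = (-3*t)*(-1 + 12) = -3*t*11 = -33*t)
P(2)*(B - 1) = (-33*2)*(3 - 1) = -66*2 = -132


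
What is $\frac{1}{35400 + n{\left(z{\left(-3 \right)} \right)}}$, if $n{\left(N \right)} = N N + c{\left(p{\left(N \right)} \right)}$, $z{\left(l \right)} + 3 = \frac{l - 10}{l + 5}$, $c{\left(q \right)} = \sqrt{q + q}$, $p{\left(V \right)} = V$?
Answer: $\frac{567844}{20152925825} - \frac{16 i \sqrt{19}}{20152925825} \approx 2.8177 \cdot 10^{-5} - 3.4607 \cdot 10^{-9} i$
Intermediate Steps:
$c{\left(q \right)} = \sqrt{2} \sqrt{q}$ ($c{\left(q \right)} = \sqrt{2 q} = \sqrt{2} \sqrt{q}$)
$z{\left(l \right)} = -3 + \frac{-10 + l}{5 + l}$ ($z{\left(l \right)} = -3 + \frac{l - 10}{l + 5} = -3 + \frac{-10 + l}{5 + l}$)
$n{\left(N \right)} = N^{2} + \sqrt{2} \sqrt{N}$ ($n{\left(N \right)} = N N + \sqrt{2} \sqrt{N} = N^{2} + \sqrt{2} \sqrt{N}$)
$\frac{1}{35400 + n{\left(z{\left(-3 \right)} \right)}} = \frac{1}{35400 + \left(\left(\frac{-25 - -6}{5 - 3}\right)^{2} + \sqrt{2} \sqrt{\frac{-25 - -6}{5 - 3}}\right)} = \frac{1}{35400 + \left(\left(\frac{-25 + 6}{2}\right)^{2} + \sqrt{2} \sqrt{\frac{-25 + 6}{2}}\right)} = \frac{1}{35400 + \left(\left(\frac{1}{2} \left(-19\right)\right)^{2} + \sqrt{2} \sqrt{\frac{1}{2} \left(-19\right)}\right)} = \frac{1}{35400 + \left(\left(- \frac{19}{2}\right)^{2} + \sqrt{2} \sqrt{- \frac{19}{2}}\right)} = \frac{1}{35400 + \left(\frac{361}{4} + \sqrt{2} \frac{i \sqrt{38}}{2}\right)} = \frac{1}{35400 + \left(\frac{361}{4} + i \sqrt{19}\right)} = \frac{1}{\frac{141961}{4} + i \sqrt{19}}$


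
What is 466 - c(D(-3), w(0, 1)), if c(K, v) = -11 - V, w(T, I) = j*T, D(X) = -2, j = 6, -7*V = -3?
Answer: 3342/7 ≈ 477.43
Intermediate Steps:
V = 3/7 (V = -1/7*(-3) = 3/7 ≈ 0.42857)
w(T, I) = 6*T
c(K, v) = -80/7 (c(K, v) = -11 - 1*3/7 = -11 - 3/7 = -80/7)
466 - c(D(-3), w(0, 1)) = 466 - 1*(-80/7) = 466 + 80/7 = 3342/7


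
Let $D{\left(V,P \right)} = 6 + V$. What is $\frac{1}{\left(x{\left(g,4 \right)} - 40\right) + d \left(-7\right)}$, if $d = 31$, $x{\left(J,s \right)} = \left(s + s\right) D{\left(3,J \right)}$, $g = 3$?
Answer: $- \frac{1}{185} \approx -0.0054054$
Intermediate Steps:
$x{\left(J,s \right)} = 18 s$ ($x{\left(J,s \right)} = \left(s + s\right) \left(6 + 3\right) = 2 s 9 = 18 s$)
$\frac{1}{\left(x{\left(g,4 \right)} - 40\right) + d \left(-7\right)} = \frac{1}{\left(18 \cdot 4 - 40\right) + 31 \left(-7\right)} = \frac{1}{\left(72 - 40\right) - 217} = \frac{1}{32 - 217} = \frac{1}{-185} = - \frac{1}{185}$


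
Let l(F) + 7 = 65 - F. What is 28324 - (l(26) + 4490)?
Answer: 23802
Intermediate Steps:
l(F) = 58 - F (l(F) = -7 + (65 - F) = 58 - F)
28324 - (l(26) + 4490) = 28324 - ((58 - 1*26) + 4490) = 28324 - ((58 - 26) + 4490) = 28324 - (32 + 4490) = 28324 - 1*4522 = 28324 - 4522 = 23802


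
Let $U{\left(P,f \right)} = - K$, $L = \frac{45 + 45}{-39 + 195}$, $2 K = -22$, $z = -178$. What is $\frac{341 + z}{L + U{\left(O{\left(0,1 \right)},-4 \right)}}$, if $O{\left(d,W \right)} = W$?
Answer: $\frac{4238}{301} \approx 14.08$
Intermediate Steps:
$K = -11$ ($K = \frac{1}{2} \left(-22\right) = -11$)
$L = \frac{15}{26}$ ($L = \frac{90}{156} = 90 \cdot \frac{1}{156} = \frac{15}{26} \approx 0.57692$)
$U{\left(P,f \right)} = 11$ ($U{\left(P,f \right)} = \left(-1\right) \left(-11\right) = 11$)
$\frac{341 + z}{L + U{\left(O{\left(0,1 \right)},-4 \right)}} = \frac{341 - 178}{\frac{15}{26} + 11} = \frac{163}{\frac{301}{26}} = 163 \cdot \frac{26}{301} = \frac{4238}{301}$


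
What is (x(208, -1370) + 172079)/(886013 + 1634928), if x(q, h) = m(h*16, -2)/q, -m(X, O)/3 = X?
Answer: 2241137/32772233 ≈ 0.068385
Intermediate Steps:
m(X, O) = -3*X
x(q, h) = -48*h/q (x(q, h) = (-3*h*16)/q = (-48*h)/q = -48*h/q)
(x(208, -1370) + 172079)/(886013 + 1634928) = (-48*(-1370)/208 + 172079)/(886013 + 1634928) = (-48*(-1370)*1/208 + 172079)/2520941 = (4110/13 + 172079)*(1/2520941) = (2241137/13)*(1/2520941) = 2241137/32772233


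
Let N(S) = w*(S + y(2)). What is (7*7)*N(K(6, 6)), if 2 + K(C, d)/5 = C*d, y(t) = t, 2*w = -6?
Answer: -25284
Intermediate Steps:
w = -3 (w = (½)*(-6) = -3)
K(C, d) = -10 + 5*C*d (K(C, d) = -10 + 5*(C*d) = -10 + 5*C*d)
N(S) = -6 - 3*S (N(S) = -3*(S + 2) = -3*(2 + S) = -6 - 3*S)
(7*7)*N(K(6, 6)) = (7*7)*(-6 - 3*(-10 + 5*6*6)) = 49*(-6 - 3*(-10 + 180)) = 49*(-6 - 3*170) = 49*(-6 - 510) = 49*(-516) = -25284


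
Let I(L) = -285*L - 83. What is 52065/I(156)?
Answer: -52065/44543 ≈ -1.1689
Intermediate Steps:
I(L) = -83 - 285*L
52065/I(156) = 52065/(-83 - 285*156) = 52065/(-83 - 44460) = 52065/(-44543) = 52065*(-1/44543) = -52065/44543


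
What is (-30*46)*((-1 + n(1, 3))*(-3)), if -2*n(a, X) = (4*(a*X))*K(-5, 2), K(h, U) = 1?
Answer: -28980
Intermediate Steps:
n(a, X) = -2*X*a (n(a, X) = -4*(a*X)/2 = -4*(X*a)/2 = -4*X*a/2 = -2*X*a)
(-30*46)*((-1 + n(1, 3))*(-3)) = (-30*46)*((-1 - 2*3*1)*(-3)) = -1380*(-1 - 6)*(-3) = -(-9660)*(-3) = -1380*21 = -28980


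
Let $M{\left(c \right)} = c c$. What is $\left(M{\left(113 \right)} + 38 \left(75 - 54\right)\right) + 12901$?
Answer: $26468$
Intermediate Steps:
$M{\left(c \right)} = c^{2}$
$\left(M{\left(113 \right)} + 38 \left(75 - 54\right)\right) + 12901 = \left(113^{2} + 38 \left(75 - 54\right)\right) + 12901 = \left(12769 + 38 \cdot 21\right) + 12901 = \left(12769 + 798\right) + 12901 = 13567 + 12901 = 26468$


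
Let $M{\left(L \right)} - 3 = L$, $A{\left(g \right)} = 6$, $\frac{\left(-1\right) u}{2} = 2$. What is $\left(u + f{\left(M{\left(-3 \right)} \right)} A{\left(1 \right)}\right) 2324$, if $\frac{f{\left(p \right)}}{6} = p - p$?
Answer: $-9296$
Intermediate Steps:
$u = -4$ ($u = \left(-2\right) 2 = -4$)
$M{\left(L \right)} = 3 + L$
$f{\left(p \right)} = 0$ ($f{\left(p \right)} = 6 \left(p - p\right) = 6 \cdot 0 = 0$)
$\left(u + f{\left(M{\left(-3 \right)} \right)} A{\left(1 \right)}\right) 2324 = \left(-4 + 0 \cdot 6\right) 2324 = \left(-4 + 0\right) 2324 = \left(-4\right) 2324 = -9296$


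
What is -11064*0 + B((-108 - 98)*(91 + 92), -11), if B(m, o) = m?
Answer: -37698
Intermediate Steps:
-11064*0 + B((-108 - 98)*(91 + 92), -11) = -11064*0 + (-108 - 98)*(91 + 92) = 0 - 206*183 = 0 - 37698 = -37698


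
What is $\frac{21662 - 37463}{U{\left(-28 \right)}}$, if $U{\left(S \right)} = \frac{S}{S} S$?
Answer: $\frac{15801}{28} \approx 564.32$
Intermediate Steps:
$U{\left(S \right)} = S$ ($U{\left(S \right)} = 1 S = S$)
$\frac{21662 - 37463}{U{\left(-28 \right)}} = \frac{21662 - 37463}{-28} = \left(-15801\right) \left(- \frac{1}{28}\right) = \frac{15801}{28}$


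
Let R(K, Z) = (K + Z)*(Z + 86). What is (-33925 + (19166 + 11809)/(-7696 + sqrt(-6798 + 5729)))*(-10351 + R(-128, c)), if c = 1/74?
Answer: 6715791126878833285/9266875996 + 103514017035*I*sqrt(1069)/9266875996 ≈ 7.2471e+8 + 365.22*I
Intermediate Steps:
c = 1/74 ≈ 0.013514
R(K, Z) = (86 + Z)*(K + Z) (R(K, Z) = (K + Z)*(86 + Z) = (86 + Z)*(K + Z))
(-33925 + (19166 + 11809)/(-7696 + sqrt(-6798 + 5729)))*(-10351 + R(-128, c)) = (-33925 + (19166 + 11809)/(-7696 + sqrt(-6798 + 5729)))*(-10351 + ((1/74)**2 + 86*(-128) + 86*(1/74) - 128*1/74)) = (-33925 + 30975/(-7696 + sqrt(-1069)))*(-10351 + (1/5476 - 11008 + 43/37 - 64/37)) = (-33925 + 30975/(-7696 + I*sqrt(1069)))*(-10351 - 60282915/5476) = (-33925 + 30975/(-7696 + I*sqrt(1069)))*(-116964991/5476) = 3968037319675/5476 - 3622990596225/(5476*(-7696 + I*sqrt(1069)))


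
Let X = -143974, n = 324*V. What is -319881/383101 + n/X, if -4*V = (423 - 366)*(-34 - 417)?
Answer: -843773117061/55156583374 ≈ -15.298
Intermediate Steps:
V = 25707/4 (V = -(423 - 366)*(-34 - 417)/4 = -57*(-451)/4 = -1/4*(-25707) = 25707/4 ≈ 6426.8)
n = 2082267 (n = 324*(25707/4) = 2082267)
-319881/383101 + n/X = -319881/383101 + 2082267/(-143974) = -319881*1/383101 + 2082267*(-1/143974) = -319881/383101 - 2082267/143974 = -843773117061/55156583374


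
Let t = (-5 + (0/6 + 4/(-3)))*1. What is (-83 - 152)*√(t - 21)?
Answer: -235*I*√246/3 ≈ -1228.6*I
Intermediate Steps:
t = -19/3 (t = (-5 + (0*(⅙) + 4*(-⅓)))*1 = (-5 + (0 - 4/3))*1 = (-5 - 4/3)*1 = -19/3*1 = -19/3 ≈ -6.3333)
(-83 - 152)*√(t - 21) = (-83 - 152)*√(-19/3 - 21) = -235*I*√246/3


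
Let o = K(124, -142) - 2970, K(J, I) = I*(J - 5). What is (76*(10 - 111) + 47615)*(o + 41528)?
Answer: 865078740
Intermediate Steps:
K(J, I) = I*(-5 + J)
o = -19868 (o = -142*(-5 + 124) - 2970 = -142*119 - 2970 = -16898 - 2970 = -19868)
(76*(10 - 111) + 47615)*(o + 41528) = (76*(10 - 111) + 47615)*(-19868 + 41528) = (76*(-101) + 47615)*21660 = (-7676 + 47615)*21660 = 39939*21660 = 865078740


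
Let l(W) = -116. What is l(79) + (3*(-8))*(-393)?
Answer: 9316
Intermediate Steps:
l(79) + (3*(-8))*(-393) = -116 + (3*(-8))*(-393) = -116 - 24*(-393) = -116 + 9432 = 9316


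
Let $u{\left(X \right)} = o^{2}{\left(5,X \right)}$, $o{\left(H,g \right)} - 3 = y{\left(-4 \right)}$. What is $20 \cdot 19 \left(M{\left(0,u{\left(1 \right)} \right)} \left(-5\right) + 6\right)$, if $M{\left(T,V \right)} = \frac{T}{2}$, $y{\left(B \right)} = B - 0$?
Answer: $2280$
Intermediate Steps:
$y{\left(B \right)} = B$ ($y{\left(B \right)} = B + 0 = B$)
$o{\left(H,g \right)} = -1$ ($o{\left(H,g \right)} = 3 - 4 = -1$)
$u{\left(X \right)} = 1$ ($u{\left(X \right)} = \left(-1\right)^{2} = 1$)
$M{\left(T,V \right)} = \frac{T}{2}$ ($M{\left(T,V \right)} = T \frac{1}{2} = \frac{T}{2}$)
$20 \cdot 19 \left(M{\left(0,u{\left(1 \right)} \right)} \left(-5\right) + 6\right) = 20 \cdot 19 \left(\frac{1}{2} \cdot 0 \left(-5\right) + 6\right) = 380 \left(0 \left(-5\right) + 6\right) = 380 \left(0 + 6\right) = 380 \cdot 6 = 2280$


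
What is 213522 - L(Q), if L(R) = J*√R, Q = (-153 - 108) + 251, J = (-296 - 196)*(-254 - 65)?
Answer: 213522 - 156948*I*√10 ≈ 2.1352e+5 - 4.9631e+5*I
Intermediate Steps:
J = 156948 (J = -492*(-319) = 156948)
Q = -10 (Q = -261 + 251 = -10)
L(R) = 156948*√R
213522 - L(Q) = 213522 - 156948*√(-10) = 213522 - 156948*I*√10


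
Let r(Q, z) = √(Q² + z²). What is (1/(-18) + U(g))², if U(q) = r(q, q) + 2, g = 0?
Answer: 1225/324 ≈ 3.7809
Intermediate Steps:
U(q) = 2 + √2*√(q²) (U(q) = √(q² + q²) + 2 = √(2*q²) + 2 = √2*√(q²) + 2 = 2 + √2*√(q²))
(1/(-18) + U(g))² = (1/(-18) + (2 + √2*√(0²)))² = (-1/18 + (2 + √2*√0))² = (-1/18 + (2 + √2*0))² = (-1/18 + (2 + 0))² = (-1/18 + 2)² = (35/18)² = 1225/324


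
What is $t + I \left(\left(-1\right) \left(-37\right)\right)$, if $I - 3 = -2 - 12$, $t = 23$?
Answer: $-384$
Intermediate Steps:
$I = -11$ ($I = 3 - 14 = -11$)
$t + I \left(\left(-1\right) \left(-37\right)\right) = 23 - 11 \left(\left(-1\right) \left(-37\right)\right) = 23 - 407 = -384$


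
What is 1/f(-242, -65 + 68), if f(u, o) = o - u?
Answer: 1/245 ≈ 0.0040816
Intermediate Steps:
1/f(-242, -65 + 68) = 1/((-65 + 68) - 1*(-242)) = 1/(3 + 242) = 1/245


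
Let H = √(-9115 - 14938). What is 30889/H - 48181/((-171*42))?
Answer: 6883/1026 - 30889*I*√24053/24053 ≈ 6.7086 - 199.17*I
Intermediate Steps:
H = I*√24053 (H = √(-24053) = I*√24053 ≈ 155.09*I)
30889/H - 48181/((-171*42)) = 30889/((I*√24053)) - 48181/((-171*42)) = 30889*(-I*√24053/24053) - 48181/(-7182) = -30889*I*√24053/24053 - 48181*(-1/7182) = -30889*I*√24053/24053 + 6883/1026 = 6883/1026 - 30889*I*√24053/24053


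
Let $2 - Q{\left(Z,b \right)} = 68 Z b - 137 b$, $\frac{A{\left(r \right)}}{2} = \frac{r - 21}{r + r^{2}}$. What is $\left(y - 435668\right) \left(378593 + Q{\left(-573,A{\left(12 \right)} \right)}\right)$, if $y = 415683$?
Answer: $- \frac{194377447495}{26} \approx -7.4761 \cdot 10^{9}$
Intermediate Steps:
$A{\left(r \right)} = \frac{2 \left(-21 + r\right)}{r + r^{2}}$ ($A{\left(r \right)} = 2 \frac{r - 21}{r + r^{2}} = 2 \frac{-21 + r}{r + r^{2}} = \frac{2 \left(-21 + r\right)}{r + r^{2}}$)
$Q{\left(Z,b \right)} = 2 + 137 b - 68 Z b$ ($Q{\left(Z,b \right)} = 2 - \left(68 Z b - 137 b\right) = 2 - \left(- 137 b + 68 Z b\right) = 2 + 137 b - 68 Z b$)
$\left(y - 435668\right) \left(378593 + Q{\left(-573,A{\left(12 \right)} \right)}\right) = \left(415683 - 435668\right) \left(378593 + \left(2 + 137 \frac{2 \left(-21 + 12\right)}{12 \left(1 + 12\right)} - - 38964 \frac{2 \left(-21 + 12\right)}{12 \left(1 + 12\right)}\right)\right) = - 19985 \left(378593 + \left(2 + 137 \cdot 2 \cdot \frac{1}{12} \cdot \frac{1}{13} \left(-9\right) - - 38964 \cdot 2 \cdot \frac{1}{12} \cdot \frac{1}{13} \left(-9\right)\right)\right) = - 19985 \left(378593 + \left(2 + 137 \left(- \frac{3}{26}\right) - \left(-38964\right) \left(- \frac{3}{26}\right)\right)\right) = - 19985 \left(378593 - \frac{117251}{26}\right) = \left(-19985\right) \frac{9726167}{26} = - \frac{194377447495}{26}$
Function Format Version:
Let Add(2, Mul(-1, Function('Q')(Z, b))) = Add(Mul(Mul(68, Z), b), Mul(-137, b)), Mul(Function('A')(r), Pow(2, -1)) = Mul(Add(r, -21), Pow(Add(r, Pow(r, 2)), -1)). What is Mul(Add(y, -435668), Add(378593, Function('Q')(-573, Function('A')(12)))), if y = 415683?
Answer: Rational(-194377447495, 26) ≈ -7.4761e+9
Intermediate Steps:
Function('A')(r) = Mul(2, Pow(Add(r, Pow(r, 2)), -1), Add(-21, r)) (Function('A')(r) = Mul(2, Mul(Add(r, -21), Pow(Add(r, Pow(r, 2)), -1))) = Mul(2, Mul(Add(-21, r), Pow(Add(r, Pow(r, 2)), -1))) = Mul(2, Mul(Pow(Add(r, Pow(r, 2)), -1), Add(-21, r))) = Mul(2, Pow(Add(r, Pow(r, 2)), -1), Add(-21, r)))
Function('Q')(Z, b) = Add(2, Mul(137, b), Mul(-68, Z, b)) (Function('Q')(Z, b) = Add(2, Mul(-1, Add(Mul(Mul(68, Z), b), Mul(-137, b)))) = Add(2, Mul(-1, Add(Mul(68, Z, b), Mul(-137, b)))) = Add(2, Mul(-1, Add(Mul(-137, b), Mul(68, Z, b)))) = Add(2, Add(Mul(137, b), Mul(-68, Z, b))) = Add(2, Mul(137, b), Mul(-68, Z, b)))
Mul(Add(y, -435668), Add(378593, Function('Q')(-573, Function('A')(12)))) = Mul(Add(415683, -435668), Add(378593, Add(2, Mul(137, Mul(2, Pow(12, -1), Pow(Add(1, 12), -1), Add(-21, 12))), Mul(-68, -573, Mul(2, Pow(12, -1), Pow(Add(1, 12), -1), Add(-21, 12)))))) = Mul(-19985, Add(378593, Add(2, Mul(137, Mul(2, Rational(1, 12), Pow(13, -1), -9)), Mul(-68, -573, Mul(2, Rational(1, 12), Pow(13, -1), -9))))) = Mul(-19985, Add(378593, Add(2, Mul(137, Mul(2, Rational(1, 12), Rational(1, 13), -9)), Mul(-68, -573, Mul(2, Rational(1, 12), Rational(1, 13), -9))))) = Mul(-19985, Add(378593, Add(2, Mul(137, Rational(-3, 26)), Mul(-68, -573, Rational(-3, 26))))) = Mul(-19985, Add(378593, Add(2, Rational(-411, 26), Rational(-58446, 13)))) = Mul(-19985, Add(378593, Rational(-117251, 26))) = Mul(-19985, Rational(9726167, 26)) = Rational(-194377447495, 26)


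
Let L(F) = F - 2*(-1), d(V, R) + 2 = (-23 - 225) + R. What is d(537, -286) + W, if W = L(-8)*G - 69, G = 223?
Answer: -1943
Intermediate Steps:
d(V, R) = -250 + R (d(V, R) = -2 + ((-23 - 225) + R) = -2 + (-248 + R) = -250 + R)
L(F) = 2 + F (L(F) = F + 2 = 2 + F)
W = -1407 (W = (2 - 8)*223 - 69 = -6*223 - 69 = -1338 - 69 = -1407)
d(537, -286) + W = (-250 - 286) - 1407 = -536 - 1407 = -1943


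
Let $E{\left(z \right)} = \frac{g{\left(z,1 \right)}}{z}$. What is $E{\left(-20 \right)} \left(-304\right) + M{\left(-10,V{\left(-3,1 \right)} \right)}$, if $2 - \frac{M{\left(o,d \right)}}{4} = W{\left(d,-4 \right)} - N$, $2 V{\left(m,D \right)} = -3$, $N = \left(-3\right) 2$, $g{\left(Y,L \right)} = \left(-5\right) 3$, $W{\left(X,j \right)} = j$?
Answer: $-228$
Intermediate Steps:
$g{\left(Y,L \right)} = -15$
$N = -6$
$V{\left(m,D \right)} = - \frac{3}{2}$ ($V{\left(m,D \right)} = \frac{1}{2} \left(-3\right) = - \frac{3}{2}$)
$E{\left(z \right)} = - \frac{15}{z}$
$M{\left(o,d \right)} = 0$ ($M{\left(o,d \right)} = 8 - 4 \left(-4 - -6\right) = 8 - 4 \left(-4 + 6\right) = 8 - 8 = 0$)
$E{\left(-20 \right)} \left(-304\right) + M{\left(-10,V{\left(-3,1 \right)} \right)} = - \frac{15}{-20} \left(-304\right) + 0 = \left(-15\right) \left(- \frac{1}{20}\right) \left(-304\right) + 0 = \frac{3}{4} \left(-304\right) + 0 = -228 + 0 = -228$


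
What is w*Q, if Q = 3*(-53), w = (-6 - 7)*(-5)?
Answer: -10335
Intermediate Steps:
w = 65 (w = -13*(-5) = 65)
Q = -159
w*Q = 65*(-159) = -10335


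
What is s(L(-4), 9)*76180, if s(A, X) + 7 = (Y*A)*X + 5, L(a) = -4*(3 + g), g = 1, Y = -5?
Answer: 54697240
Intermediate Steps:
L(a) = -16 (L(a) = -4*(3 + 1) = -4*4 = -16)
s(A, X) = -2 - 5*A*X (s(A, X) = -7 + ((-5*A)*X + 5) = -7 + (-5*A*X + 5) = -7 + (5 - 5*A*X) = -2 - 5*A*X)
s(L(-4), 9)*76180 = (-2 - 5*(-16)*9)*76180 = (-2 + 720)*76180 = 718*76180 = 54697240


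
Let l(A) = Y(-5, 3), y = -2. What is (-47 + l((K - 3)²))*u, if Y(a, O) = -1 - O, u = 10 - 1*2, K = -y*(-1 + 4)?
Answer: -408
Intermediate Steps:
K = 6 (K = -(-2)*(-1 + 4) = -(-2)*3 = -1*(-6) = 6)
u = 8 (u = 10 - 2 = 8)
l(A) = -4 (l(A) = -1 - 1*3 = -1 - 3 = -4)
(-47 + l((K - 3)²))*u = (-47 - 4)*8 = -51*8 = -408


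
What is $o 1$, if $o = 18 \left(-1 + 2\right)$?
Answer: $18$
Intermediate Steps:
$o = 18$ ($o = 18 \cdot 1 = 18$)
$o 1 = 18 \cdot 1 = 18$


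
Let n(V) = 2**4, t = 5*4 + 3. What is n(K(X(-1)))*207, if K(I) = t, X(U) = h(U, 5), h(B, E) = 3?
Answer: 3312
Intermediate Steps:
t = 23 (t = 20 + 3 = 23)
X(U) = 3
K(I) = 23
n(V) = 16
n(K(X(-1)))*207 = 16*207 = 3312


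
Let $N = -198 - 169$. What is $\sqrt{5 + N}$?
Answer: $i \sqrt{362} \approx 19.026 i$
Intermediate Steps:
$N = -367$ ($N = -198 - 169 = -367$)
$\sqrt{5 + N} = \sqrt{5 - 367} = \sqrt{-362} = i \sqrt{362}$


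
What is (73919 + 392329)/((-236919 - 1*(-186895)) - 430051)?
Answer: -155416/160025 ≈ -0.97120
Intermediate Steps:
(73919 + 392329)/((-236919 - 1*(-186895)) - 430051) = 466248/((-236919 + 186895) - 430051) = 466248/(-50024 - 430051) = 466248/(-480075) = 466248*(-1/480075) = -155416/160025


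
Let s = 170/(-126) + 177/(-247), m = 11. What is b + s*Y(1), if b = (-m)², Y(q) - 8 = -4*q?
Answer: 1754297/15561 ≈ 112.74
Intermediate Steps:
s = -32146/15561 (s = 170*(-1/126) + 177*(-1/247) = -85/63 - 177/247 = -32146/15561 ≈ -2.0658)
Y(q) = 8 - 4*q
b = 121 (b = (-1*11)² = (-11)² = 121)
b + s*Y(1) = 121 - 32146*(8 - 4*1)/15561 = 121 - 32146*(8 - 4)/15561 = 121 - 32146/15561*4 = 121 - 128584/15561 = 1754297/15561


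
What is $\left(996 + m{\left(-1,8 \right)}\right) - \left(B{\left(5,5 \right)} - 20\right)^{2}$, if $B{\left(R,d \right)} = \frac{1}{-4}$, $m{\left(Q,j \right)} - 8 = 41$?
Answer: $\frac{10159}{16} \approx 634.94$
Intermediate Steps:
$m{\left(Q,j \right)} = 49$ ($m{\left(Q,j \right)} = 8 + 41 = 49$)
$B{\left(R,d \right)} = - \frac{1}{4}$
$\left(996 + m{\left(-1,8 \right)}\right) - \left(B{\left(5,5 \right)} - 20\right)^{2} = \left(996 + 49\right) - \left(- \frac{1}{4} - 20\right)^{2} = 1045 - \left(- \frac{81}{4}\right)^{2} = 1045 - \frac{6561}{16} = \frac{10159}{16}$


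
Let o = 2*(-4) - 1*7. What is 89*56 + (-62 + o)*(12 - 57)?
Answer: 8449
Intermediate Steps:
o = -15 (o = -8 - 7 = -15)
89*56 + (-62 + o)*(12 - 57) = 89*56 + (-62 - 15)*(12 - 57) = 4984 - 77*(-45) = 4984 + 3465 = 8449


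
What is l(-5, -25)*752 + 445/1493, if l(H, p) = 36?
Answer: 40418941/1493 ≈ 27072.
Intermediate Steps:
l(-5, -25)*752 + 445/1493 = 36*752 + 445/1493 = 27072 + 445*(1/1493) = 27072 + 445/1493 = 40418941/1493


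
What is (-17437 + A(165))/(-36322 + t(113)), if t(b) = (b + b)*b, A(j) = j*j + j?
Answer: -9953/10784 ≈ -0.92294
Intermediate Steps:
A(j) = j + j**2 (A(j) = j**2 + j = j + j**2)
t(b) = 2*b**2 (t(b) = (2*b)*b = 2*b**2)
(-17437 + A(165))/(-36322 + t(113)) = (-17437 + 165*(1 + 165))/(-36322 + 2*113**2) = (-17437 + 165*166)/(-36322 + 2*12769) = (-17437 + 27390)/(-36322 + 25538) = 9953/(-10784) = 9953*(-1/10784) = -9953/10784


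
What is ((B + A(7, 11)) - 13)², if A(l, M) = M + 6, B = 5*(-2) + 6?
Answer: 0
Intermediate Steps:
B = -4 (B = -10 + 6 = -4)
A(l, M) = 6 + M
((B + A(7, 11)) - 13)² = ((-4 + (6 + 11)) - 13)² = ((-4 + 17) - 13)² = (13 - 13)² = 0² = 0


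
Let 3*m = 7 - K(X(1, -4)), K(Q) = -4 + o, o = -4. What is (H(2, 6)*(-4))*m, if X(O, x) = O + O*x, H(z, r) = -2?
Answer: 40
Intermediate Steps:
K(Q) = -8 (K(Q) = -4 - 4 = -8)
m = 5 (m = (7 - 1*(-8))/3 = (7 + 8)/3 = (⅓)*15 = 5)
(H(2, 6)*(-4))*m = -2*(-4)*5 = 8*5 = 40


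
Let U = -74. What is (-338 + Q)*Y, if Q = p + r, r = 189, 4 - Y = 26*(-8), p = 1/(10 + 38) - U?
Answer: -190747/12 ≈ -15896.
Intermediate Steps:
p = 3553/48 (p = 1/(10 + 38) - 1*(-74) = 1/48 + 74 = 3553/48 ≈ 74.021)
Y = 212 (Y = 4 - 26*(-8) = 4 - 1*(-208) = 4 + 208 = 212)
Q = 12625/48 (Q = 3553/48 + 189 = 12625/48 ≈ 263.02)
(-338 + Q)*Y = (-338 + 12625/48)*212 = -3599/48*212 = -190747/12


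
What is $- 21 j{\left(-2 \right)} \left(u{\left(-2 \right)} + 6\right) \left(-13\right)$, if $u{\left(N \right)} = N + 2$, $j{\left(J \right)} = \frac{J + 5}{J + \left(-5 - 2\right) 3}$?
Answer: $- \frac{4914}{23} \approx -213.65$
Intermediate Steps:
$j{\left(J \right)} = \frac{5 + J}{-21 + J}$ ($j{\left(J \right)} = \frac{5 + J}{J - 21} = \frac{5 + J}{-21 + J}$)
$u{\left(N \right)} = 2 + N$
$- 21 j{\left(-2 \right)} \left(u{\left(-2 \right)} + 6\right) \left(-13\right) = - 21 \frac{5 - 2}{-21 - 2} \left(\left(2 - 2\right) + 6\right) \left(-13\right) = - 21 \frac{1}{-23} \cdot 3 \left(0 + 6\right) \left(-13\right) = - 21 \left(- \frac{1}{23}\right) 3 \cdot 6 \left(-13\right) = - 21 \left(\left(- \frac{3}{23}\right) 6\right) \left(-13\right) = \left(-21\right) \left(- \frac{18}{23}\right) \left(-13\right) = \frac{378}{23} \left(-13\right) = - \frac{4914}{23}$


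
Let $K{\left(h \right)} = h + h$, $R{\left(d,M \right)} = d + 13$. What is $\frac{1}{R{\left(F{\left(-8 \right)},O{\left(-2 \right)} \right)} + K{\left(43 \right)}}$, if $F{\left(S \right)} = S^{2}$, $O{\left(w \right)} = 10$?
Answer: $\frac{1}{163} \approx 0.006135$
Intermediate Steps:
$R{\left(d,M \right)} = 13 + d$
$K{\left(h \right)} = 2 h$
$\frac{1}{R{\left(F{\left(-8 \right)},O{\left(-2 \right)} \right)} + K{\left(43 \right)}} = \frac{1}{\left(13 + \left(-8\right)^{2}\right) + 2 \cdot 43} = \frac{1}{\left(13 + 64\right) + 86} = \frac{1}{77 + 86} = \frac{1}{163}$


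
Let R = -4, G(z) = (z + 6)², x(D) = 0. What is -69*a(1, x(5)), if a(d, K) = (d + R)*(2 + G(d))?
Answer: 10557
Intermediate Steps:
G(z) = (6 + z)²
a(d, K) = (-4 + d)*(2 + (6 + d)²) (a(d, K) = (d - 4)*(2 + (6 + d)²) = (-4 + d)*(2 + (6 + d)²))
-69*a(1, x(5)) = -69*(-152 + 1³ - 10*1 + 8*1²) = -69*(-152 + 1 - 10 + 8*1) = -69*(-152 + 1 - 10 + 8) = -69*(-153) = 10557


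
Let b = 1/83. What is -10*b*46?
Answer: -460/83 ≈ -5.5422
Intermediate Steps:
b = 1/83 ≈ 0.012048
-10*b*46 = -10*1/83*46 = -10/83*46 = -460/83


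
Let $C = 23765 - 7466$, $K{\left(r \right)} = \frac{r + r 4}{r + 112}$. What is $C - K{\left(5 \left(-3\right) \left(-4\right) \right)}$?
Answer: $\frac{700782}{43} \approx 16297.0$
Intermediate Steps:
$K{\left(r \right)} = \frac{5 r}{112 + r}$ ($K{\left(r \right)} = \frac{r + 4 r}{112 + r} = \frac{5 r}{112 + r}$)
$C = 16299$
$C - K{\left(5 \left(-3\right) \left(-4\right) \right)} = 16299 - \frac{5 \cdot 5 \left(-3\right) \left(-4\right)}{112 + 5 \left(-3\right) \left(-4\right)} = 16299 - \frac{5 \left(\left(-15\right) \left(-4\right)\right)}{112 - -60} = 16299 - 5 \cdot 60 \frac{1}{112 + 60} = 16299 - 5 \cdot 60 \cdot \frac{1}{172} = 16299 - \frac{75}{43} = \frac{700782}{43}$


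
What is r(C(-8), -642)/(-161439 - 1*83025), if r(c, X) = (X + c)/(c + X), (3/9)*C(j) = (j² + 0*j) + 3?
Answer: -1/244464 ≈ -4.0906e-6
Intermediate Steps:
C(j) = 9 + 3*j² (C(j) = 3*((j² + 0*j) + 3) = 3*((j² + 0) + 3) = 3*(j² + 3) = 3*(3 + j²) = 9 + 3*j²)
r(c, X) = 1 (r(c, X) = (X + c)/(X + c) = 1)
r(C(-8), -642)/(-161439 - 1*83025) = 1/(-161439 - 1*83025) = 1/(-161439 - 83025) = 1/(-244464) = 1*(-1/244464) = -1/244464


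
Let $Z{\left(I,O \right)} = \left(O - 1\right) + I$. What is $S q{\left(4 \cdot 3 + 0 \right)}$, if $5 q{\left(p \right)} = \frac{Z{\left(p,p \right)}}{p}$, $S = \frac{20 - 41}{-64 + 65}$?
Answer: $- \frac{161}{20} \approx -8.05$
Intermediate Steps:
$Z{\left(I,O \right)} = -1 + I + O$ ($Z{\left(I,O \right)} = \left(-1 + O\right) + I = -1 + I + O$)
$S = -21$ ($S = - \frac{21}{1} = \left(-21\right) 1 = -21$)
$q{\left(p \right)} = \frac{-1 + 2 p}{5 p}$ ($q{\left(p \right)} = \frac{\left(-1 + p + p\right) \frac{1}{p}}{5} = \frac{\left(-1 + 2 p\right) \frac{1}{p}}{5} = \frac{\frac{1}{p} \left(-1 + 2 p\right)}{5} = \frac{-1 + 2 p}{5 p}$)
$S q{\left(4 \cdot 3 + 0 \right)} = - 21 \frac{-1 + 2 \left(4 \cdot 3 + 0\right)}{5 \left(4 \cdot 3 + 0\right)} = - 21 \frac{-1 + 2 \left(12 + 0\right)}{5 \left(12 + 0\right)} = - 21 \frac{-1 + 2 \cdot 12}{5 \cdot 12} = - 21 \cdot \frac{1}{5} \cdot \frac{1}{12} \left(-1 + 24\right) = - 21 \cdot \frac{1}{5} \cdot \frac{1}{12} \cdot 23 = \left(-21\right) \frac{23}{60} = - \frac{161}{20}$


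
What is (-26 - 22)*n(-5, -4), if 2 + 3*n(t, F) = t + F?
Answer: 176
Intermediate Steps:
n(t, F) = -2/3 + F/3 + t/3 (n(t, F) = -2/3 + (t + F)/3 = -2/3 + (F + t)/3 = -2/3 + (F/3 + t/3) = -2/3 + F/3 + t/3)
(-26 - 22)*n(-5, -4) = (-26 - 22)*(-2/3 + (1/3)*(-4) + (1/3)*(-5)) = -48*(-2/3 - 4/3 - 5/3) = -48*(-11/3) = 176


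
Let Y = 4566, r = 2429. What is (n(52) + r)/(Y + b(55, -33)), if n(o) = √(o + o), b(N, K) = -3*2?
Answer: 2429/4560 + √26/2280 ≈ 0.53491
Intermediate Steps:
b(N, K) = -6
n(o) = √2*√o (n(o) = √(2*o) = √2*√o)
(n(52) + r)/(Y + b(55, -33)) = (√2*√52 + 2429)/(4566 - 6) = (√2*(2*√13) + 2429)/4560 = (2*√26 + 2429)*(1/4560) = (2429 + 2*√26)*(1/4560) = 2429/4560 + √26/2280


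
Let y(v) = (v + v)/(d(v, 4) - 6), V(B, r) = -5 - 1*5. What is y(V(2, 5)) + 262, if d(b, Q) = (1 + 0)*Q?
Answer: 272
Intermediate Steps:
d(b, Q) = Q (d(b, Q) = 1*Q = Q)
V(B, r) = -10 (V(B, r) = -5 - 5 = -10)
y(v) = -v (y(v) = (v + v)/(4 - 6) = (2*v)/(-2) = (2*v)*(-1/2) = -v)
y(V(2, 5)) + 262 = -1*(-10) + 262 = 10 + 262 = 272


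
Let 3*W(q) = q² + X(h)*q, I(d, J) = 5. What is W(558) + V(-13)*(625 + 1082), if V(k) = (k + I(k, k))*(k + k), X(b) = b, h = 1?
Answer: 459030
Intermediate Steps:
W(q) = q/3 + q²/3 (W(q) = (q² + 1*q)/3 = (q² + q)/3 = (q + q²)/3 = q/3 + q²/3)
V(k) = 2*k*(5 + k) (V(k) = (k + 5)*(k + k) = (5 + k)*(2*k) = 2*k*(5 + k))
W(558) + V(-13)*(625 + 1082) = (⅓)*558*(1 + 558) + (2*(-13)*(5 - 13))*(625 + 1082) = (⅓)*558*559 + (2*(-13)*(-8))*1707 = 103974 + 208*1707 = 103974 + 355056 = 459030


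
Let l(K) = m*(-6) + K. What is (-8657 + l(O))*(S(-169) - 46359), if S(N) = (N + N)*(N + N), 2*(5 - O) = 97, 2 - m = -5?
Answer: -1186969225/2 ≈ -5.9348e+8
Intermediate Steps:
m = 7 (m = 2 - 1*(-5) = 2 + 5 = 7)
O = -87/2 (O = 5 - ½*97 = 5 - 97/2 = -87/2 ≈ -43.500)
S(N) = 4*N² (S(N) = (2*N)*(2*N) = 4*N²)
l(K) = -42 + K (l(K) = 7*(-6) + K = -42 + K)
(-8657 + l(O))*(S(-169) - 46359) = (-8657 + (-42 - 87/2))*(4*(-169)² - 46359) = (-8657 - 171/2)*(4*28561 - 46359) = -17485*(114244 - 46359)/2 = -17485/2*67885 = -1186969225/2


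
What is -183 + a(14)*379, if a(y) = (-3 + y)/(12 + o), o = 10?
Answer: 13/2 ≈ 6.5000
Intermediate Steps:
a(y) = -3/22 + y/22 (a(y) = (-3 + y)/(12 + 10) = (-3 + y)/22 = (-3 + y)*(1/22) = -3/22 + y/22)
-183 + a(14)*379 = -183 + (-3/22 + (1/22)*14)*379 = -183 + (-3/22 + 7/11)*379 = -183 + (½)*379 = -183 + 379/2 = 13/2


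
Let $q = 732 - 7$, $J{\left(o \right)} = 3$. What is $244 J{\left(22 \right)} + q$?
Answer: $1457$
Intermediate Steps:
$q = 725$
$244 J{\left(22 \right)} + q = 244 \cdot 3 + 725 = 732 + 725 = 1457$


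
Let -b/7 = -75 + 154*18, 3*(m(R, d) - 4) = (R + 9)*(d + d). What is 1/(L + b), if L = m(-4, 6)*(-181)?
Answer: -1/23223 ≈ -4.3061e-5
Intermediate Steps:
m(R, d) = 4 + 2*d*(9 + R)/3 (m(R, d) = 4 + ((R + 9)*(d + d))/3 = 4 + ((9 + R)*(2*d))/3 = 4 + (2*d*(9 + R))/3 = 4 + 2*d*(9 + R)/3)
b = -18879 (b = -7*(-75 + 154*18) = -7*(-75 + 2772) = -7*2697 = -18879)
L = -4344 (L = (4 + 6*6 + (2/3)*(-4)*6)*(-181) = (4 + 36 - 16)*(-181) = 24*(-181) = -4344)
1/(L + b) = 1/(-4344 - 18879) = 1/(-23223) = -1/23223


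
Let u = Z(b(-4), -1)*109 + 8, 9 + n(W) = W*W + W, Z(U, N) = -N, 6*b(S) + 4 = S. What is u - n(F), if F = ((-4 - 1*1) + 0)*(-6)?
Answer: -804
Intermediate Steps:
b(S) = -⅔ + S/6
F = 30 (F = ((-4 - 1) + 0)*(-6) = (-5 + 0)*(-6) = -5*(-6) = 30)
n(W) = -9 + W + W² (n(W) = -9 + (W*W + W) = -9 + (W² + W) = -9 + (W + W²) = -9 + W + W²)
u = 117 (u = -1*(-1)*109 + 8 = 1*109 + 8 = 109 + 8 = 117)
u - n(F) = 117 - (-9 + 30 + 30²) = 117 - (-9 + 30 + 900) = 117 - 1*921 = 117 - 921 = -804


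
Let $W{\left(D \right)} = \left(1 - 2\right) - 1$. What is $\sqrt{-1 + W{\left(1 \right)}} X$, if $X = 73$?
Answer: $73 i \sqrt{3} \approx 126.44 i$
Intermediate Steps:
$W{\left(D \right)} = -2$ ($W{\left(D \right)} = -1 - 1 = -2$)
$\sqrt{-1 + W{\left(1 \right)}} X = \sqrt{-1 - 2} \cdot 73 = \sqrt{-3} \cdot 73 = i \sqrt{3} \cdot 73 = 73 i \sqrt{3}$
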